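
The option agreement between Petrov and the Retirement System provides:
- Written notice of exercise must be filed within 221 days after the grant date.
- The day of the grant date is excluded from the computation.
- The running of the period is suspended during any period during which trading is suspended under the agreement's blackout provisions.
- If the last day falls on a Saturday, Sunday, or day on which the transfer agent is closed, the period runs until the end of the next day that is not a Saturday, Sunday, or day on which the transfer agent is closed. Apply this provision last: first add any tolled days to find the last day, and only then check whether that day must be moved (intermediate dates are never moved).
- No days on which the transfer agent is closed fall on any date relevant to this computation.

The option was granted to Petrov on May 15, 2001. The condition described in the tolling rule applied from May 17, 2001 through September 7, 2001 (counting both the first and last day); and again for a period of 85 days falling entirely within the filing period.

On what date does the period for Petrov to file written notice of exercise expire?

July 9, 2002

221 days after May 15, 2001 is December 22, 2001.
From May 17, 2001 through September 7, 2001 inclusive is 114 days; tolling adds 114 days: December 22, 2001 + 114 days = April 15, 2002.
Tolling adds 85 days: April 15, 2002 + 85 days = July 9, 2002.
July 9, 2002 is a Tuesday and not a day on which the transfer agent is closed, so no extension applies.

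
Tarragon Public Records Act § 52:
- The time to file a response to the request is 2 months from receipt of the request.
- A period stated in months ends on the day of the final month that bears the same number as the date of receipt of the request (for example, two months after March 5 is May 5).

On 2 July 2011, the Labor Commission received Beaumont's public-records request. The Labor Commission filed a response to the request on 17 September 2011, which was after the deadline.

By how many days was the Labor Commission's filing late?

15 days

2 months after 2 July 2011 is September 2, 2011.
The deadline is September 2, 2011; from September 2, 2011 to September 17, 2011 is 15 days.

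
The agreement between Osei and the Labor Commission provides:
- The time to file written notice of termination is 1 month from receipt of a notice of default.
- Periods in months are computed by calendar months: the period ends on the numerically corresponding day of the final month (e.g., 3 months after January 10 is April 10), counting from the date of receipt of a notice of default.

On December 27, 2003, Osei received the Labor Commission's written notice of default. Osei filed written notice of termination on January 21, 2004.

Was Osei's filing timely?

1 month after December 27, 2003 is January 27, 2004.
The deadline is January 27, 2004; the filing on January 21, 2004 is on or before that date.

Yes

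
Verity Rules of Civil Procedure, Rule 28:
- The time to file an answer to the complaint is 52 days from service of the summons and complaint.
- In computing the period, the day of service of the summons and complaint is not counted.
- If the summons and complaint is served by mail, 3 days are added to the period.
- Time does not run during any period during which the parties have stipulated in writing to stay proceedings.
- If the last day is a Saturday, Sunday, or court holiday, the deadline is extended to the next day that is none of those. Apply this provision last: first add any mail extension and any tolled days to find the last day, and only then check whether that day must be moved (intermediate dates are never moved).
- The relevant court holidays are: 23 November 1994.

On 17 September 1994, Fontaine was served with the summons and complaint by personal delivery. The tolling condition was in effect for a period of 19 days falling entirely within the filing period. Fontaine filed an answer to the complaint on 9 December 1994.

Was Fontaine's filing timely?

No

52 days after 17 September 1994 is November 8, 1994.
Service was not by mail, so no mail extension applies.
Tolling adds 19 days: November 8, 1994 + 19 days = November 27, 1994.
November 27, 1994 is Sunday. The next qualifying day is November 28, 1994.
The deadline is November 28, 1994; the filing on December 9, 1994 is after that date.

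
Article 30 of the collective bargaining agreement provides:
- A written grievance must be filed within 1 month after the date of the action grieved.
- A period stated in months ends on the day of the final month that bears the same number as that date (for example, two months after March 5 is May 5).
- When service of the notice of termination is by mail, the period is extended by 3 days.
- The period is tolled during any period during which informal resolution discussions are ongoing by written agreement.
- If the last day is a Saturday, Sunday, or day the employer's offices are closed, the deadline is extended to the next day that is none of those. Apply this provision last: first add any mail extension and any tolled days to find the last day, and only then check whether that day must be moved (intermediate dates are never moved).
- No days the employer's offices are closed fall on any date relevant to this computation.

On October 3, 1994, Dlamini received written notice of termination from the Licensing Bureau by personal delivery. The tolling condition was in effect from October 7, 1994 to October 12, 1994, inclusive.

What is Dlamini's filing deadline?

1 month after October 3, 1994 is November 3, 1994.
Service was not by mail, so no mail extension applies.
From October 7, 1994 through October 12, 1994 inclusive is 6 days; tolling adds 6 days: November 3, 1994 + 6 days = November 9, 1994.
November 9, 1994 is a Wednesday and not a day the employer's offices are closed, so no extension applies.

November 9, 1994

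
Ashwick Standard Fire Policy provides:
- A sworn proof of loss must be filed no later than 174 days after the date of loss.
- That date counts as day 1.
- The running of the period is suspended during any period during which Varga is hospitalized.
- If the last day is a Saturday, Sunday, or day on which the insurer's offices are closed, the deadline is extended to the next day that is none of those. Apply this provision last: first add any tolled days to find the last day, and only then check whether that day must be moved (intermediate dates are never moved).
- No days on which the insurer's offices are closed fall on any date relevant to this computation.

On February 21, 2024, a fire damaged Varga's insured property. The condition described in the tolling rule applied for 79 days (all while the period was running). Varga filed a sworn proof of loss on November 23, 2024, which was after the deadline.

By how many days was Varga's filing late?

24 days

Counting February 21, 2024 as day 1, day 174 is August 12, 2024.
Tolling adds 79 days: August 12, 2024 + 79 days = October 30, 2024.
October 30, 2024 is a Wednesday and not a day on which the insurer's offices are closed, so no extension applies.
The deadline is October 30, 2024; from October 30, 2024 to November 23, 2024 is 24 days.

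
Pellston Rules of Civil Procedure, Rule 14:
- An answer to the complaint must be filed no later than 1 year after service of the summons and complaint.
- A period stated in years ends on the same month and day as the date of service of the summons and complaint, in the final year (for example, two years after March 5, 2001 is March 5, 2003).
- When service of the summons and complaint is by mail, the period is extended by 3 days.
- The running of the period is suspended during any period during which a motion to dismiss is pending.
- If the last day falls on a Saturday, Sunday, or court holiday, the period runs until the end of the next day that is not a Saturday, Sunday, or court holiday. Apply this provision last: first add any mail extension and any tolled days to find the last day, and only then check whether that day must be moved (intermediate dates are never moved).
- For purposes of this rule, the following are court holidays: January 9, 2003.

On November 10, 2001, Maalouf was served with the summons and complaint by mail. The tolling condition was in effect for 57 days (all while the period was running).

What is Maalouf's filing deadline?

1 year after November 10, 2001 is November 10, 2002.
Service was by mail, adding 3 days: November 10, 2002 + 3 days = November 13, 2002.
Tolling adds 57 days: November 13, 2002 + 57 days = January 9, 2003.
January 9, 2003 is a listed holiday. The next qualifying day is January 10, 2003.

January 10, 2003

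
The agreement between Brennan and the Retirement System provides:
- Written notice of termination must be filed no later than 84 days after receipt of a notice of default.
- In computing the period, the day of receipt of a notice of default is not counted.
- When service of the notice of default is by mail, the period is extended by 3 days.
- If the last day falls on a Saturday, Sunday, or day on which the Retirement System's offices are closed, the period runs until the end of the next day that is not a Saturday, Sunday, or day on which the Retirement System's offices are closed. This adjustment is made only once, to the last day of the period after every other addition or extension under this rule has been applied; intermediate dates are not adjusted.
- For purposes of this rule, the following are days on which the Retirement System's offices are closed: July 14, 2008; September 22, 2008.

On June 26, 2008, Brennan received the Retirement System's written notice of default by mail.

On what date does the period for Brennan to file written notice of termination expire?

September 23, 2008

84 days after June 26, 2008 is September 18, 2008.
Service was by mail, adding 3 days: September 18, 2008 + 3 days = September 21, 2008.
September 21, 2008 is Sunday; September 22, 2008 is a listed holiday. The next qualifying day is September 23, 2008.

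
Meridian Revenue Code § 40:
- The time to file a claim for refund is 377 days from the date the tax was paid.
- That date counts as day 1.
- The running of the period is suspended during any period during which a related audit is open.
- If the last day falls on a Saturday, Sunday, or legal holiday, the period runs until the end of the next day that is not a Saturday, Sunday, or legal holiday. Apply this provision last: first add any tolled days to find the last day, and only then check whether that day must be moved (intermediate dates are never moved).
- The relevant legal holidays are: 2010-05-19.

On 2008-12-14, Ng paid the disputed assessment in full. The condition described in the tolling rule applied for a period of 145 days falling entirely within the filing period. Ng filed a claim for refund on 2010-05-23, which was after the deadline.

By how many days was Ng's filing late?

3 days

Counting 2008-12-14 as day 1, day 377 is December 25, 2009.
Tolling adds 145 days: December 25, 2009 + 145 days = May 19, 2010.
May 19, 2010 is a listed holiday. The next qualifying day is May 20, 2010.
The deadline is May 20, 2010; from May 20, 2010 to May 23, 2010 is 3 days.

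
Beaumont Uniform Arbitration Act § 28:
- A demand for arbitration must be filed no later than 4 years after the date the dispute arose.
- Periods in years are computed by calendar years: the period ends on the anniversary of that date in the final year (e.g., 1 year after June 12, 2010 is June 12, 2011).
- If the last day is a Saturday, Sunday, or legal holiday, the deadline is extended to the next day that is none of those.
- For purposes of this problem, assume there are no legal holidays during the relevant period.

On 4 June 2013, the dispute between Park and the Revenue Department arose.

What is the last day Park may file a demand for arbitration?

4 years after 4 June 2013 is June 4, 2017.
June 4, 2017 is Sunday. The next qualifying day is June 5, 2017.

June 5, 2017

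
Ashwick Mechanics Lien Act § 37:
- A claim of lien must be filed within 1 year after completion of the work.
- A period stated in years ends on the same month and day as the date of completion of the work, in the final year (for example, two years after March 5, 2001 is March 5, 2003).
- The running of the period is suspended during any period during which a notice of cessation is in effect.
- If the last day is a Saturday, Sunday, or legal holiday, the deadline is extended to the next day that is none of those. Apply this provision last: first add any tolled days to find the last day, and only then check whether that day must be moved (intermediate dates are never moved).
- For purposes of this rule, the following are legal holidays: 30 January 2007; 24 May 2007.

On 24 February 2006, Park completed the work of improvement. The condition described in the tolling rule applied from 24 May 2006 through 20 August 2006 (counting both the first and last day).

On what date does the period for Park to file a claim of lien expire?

1 year after 24 February 2006 is February 24, 2007.
From May 24, 2006 through August 20, 2006 inclusive is 89 days; tolling adds 89 days: February 24, 2007 + 89 days = May 24, 2007.
May 24, 2007 is a listed holiday. The next qualifying day is May 25, 2007.

May 25, 2007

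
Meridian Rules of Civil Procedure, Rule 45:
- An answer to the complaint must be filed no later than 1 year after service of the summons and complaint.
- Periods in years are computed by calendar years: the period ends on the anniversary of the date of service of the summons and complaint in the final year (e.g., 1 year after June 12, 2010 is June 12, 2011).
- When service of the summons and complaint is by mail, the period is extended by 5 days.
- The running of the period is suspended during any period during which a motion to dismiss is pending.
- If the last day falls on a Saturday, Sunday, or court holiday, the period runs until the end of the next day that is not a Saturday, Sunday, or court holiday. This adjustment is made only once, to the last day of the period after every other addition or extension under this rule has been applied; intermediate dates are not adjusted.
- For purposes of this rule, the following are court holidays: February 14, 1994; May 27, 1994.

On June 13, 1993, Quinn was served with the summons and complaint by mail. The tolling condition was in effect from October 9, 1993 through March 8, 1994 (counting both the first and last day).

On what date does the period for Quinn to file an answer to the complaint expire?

1 year after June 13, 1993 is June 13, 1994.
Service was by mail, adding 5 days: June 13, 1994 + 5 days = June 18, 1994.
From October 9, 1993 through March 8, 1994 inclusive is 151 days; tolling adds 151 days: June 18, 1994 + 151 days = November 16, 1994.
November 16, 1994 is a Wednesday and not a court holiday, so no extension applies.

November 16, 1994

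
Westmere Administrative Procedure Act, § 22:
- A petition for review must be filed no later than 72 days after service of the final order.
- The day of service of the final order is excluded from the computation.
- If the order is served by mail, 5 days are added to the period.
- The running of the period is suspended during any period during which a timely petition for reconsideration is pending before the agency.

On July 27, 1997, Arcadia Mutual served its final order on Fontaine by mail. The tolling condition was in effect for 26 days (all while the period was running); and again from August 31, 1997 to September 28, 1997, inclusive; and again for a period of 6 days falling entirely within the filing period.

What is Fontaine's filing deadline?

72 days after July 27, 1997 is October 7, 1997.
Service was by mail, adding 5 days: October 7, 1997 + 5 days = October 12, 1997.
Tolling adds 26 days: October 12, 1997 + 26 days = November 7, 1997.
From August 31, 1997 through September 28, 1997 inclusive is 29 days; tolling adds 29 days: November 7, 1997 + 29 days = December 6, 1997.
Tolling adds 6 days: December 6, 1997 + 6 days = December 12, 1997.

December 12, 1997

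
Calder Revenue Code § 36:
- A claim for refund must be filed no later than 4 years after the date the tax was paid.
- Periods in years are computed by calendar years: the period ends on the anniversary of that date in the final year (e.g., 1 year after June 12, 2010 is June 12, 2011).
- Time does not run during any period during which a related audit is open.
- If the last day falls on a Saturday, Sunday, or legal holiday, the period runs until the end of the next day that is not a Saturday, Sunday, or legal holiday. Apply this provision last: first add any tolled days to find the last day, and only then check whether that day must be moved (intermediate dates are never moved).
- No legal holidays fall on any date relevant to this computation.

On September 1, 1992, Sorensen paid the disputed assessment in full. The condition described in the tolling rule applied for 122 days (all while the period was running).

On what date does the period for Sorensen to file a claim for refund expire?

January 1, 1997

4 years after September 1, 1992 is September 1, 1996.
Tolling adds 122 days: September 1, 1996 + 122 days = January 1, 1997.
January 1, 1997 is a Wednesday and not a legal holiday, so no extension applies.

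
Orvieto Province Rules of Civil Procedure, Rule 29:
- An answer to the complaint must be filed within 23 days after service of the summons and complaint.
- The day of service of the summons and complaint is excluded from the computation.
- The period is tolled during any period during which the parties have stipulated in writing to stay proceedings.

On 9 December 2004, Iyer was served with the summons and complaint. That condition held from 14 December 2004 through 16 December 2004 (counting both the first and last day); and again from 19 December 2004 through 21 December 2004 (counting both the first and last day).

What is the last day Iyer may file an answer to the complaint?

23 days after 9 December 2004 is January 1, 2005.
From December 14, 2004 through December 16, 2004 inclusive is 3 days; tolling adds 3 days: January 1, 2005 + 3 days = January 4, 2005.
From December 19, 2004 through December 21, 2004 inclusive is 3 days; tolling adds 3 days: January 4, 2005 + 3 days = January 7, 2005.

January 7, 2005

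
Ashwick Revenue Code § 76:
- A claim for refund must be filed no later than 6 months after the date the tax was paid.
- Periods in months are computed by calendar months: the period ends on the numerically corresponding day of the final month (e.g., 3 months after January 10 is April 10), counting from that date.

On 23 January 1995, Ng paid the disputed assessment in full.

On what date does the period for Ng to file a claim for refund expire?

6 months after 23 January 1995 is July 23, 1995.

July 23, 1995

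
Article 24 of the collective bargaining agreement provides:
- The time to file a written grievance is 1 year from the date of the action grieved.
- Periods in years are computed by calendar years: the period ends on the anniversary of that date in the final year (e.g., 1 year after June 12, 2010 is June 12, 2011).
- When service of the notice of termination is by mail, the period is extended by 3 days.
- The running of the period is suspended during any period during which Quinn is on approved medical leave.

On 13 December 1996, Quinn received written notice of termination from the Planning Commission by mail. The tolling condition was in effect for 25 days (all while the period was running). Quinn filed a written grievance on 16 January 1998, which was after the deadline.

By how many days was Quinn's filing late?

6 days

1 year after 13 December 1996 is December 13, 1997.
Service was by mail, adding 3 days: December 13, 1997 + 3 days = December 16, 1997.
Tolling adds 25 days: December 16, 1997 + 25 days = January 10, 1998.
The deadline is January 10, 1998; from January 10, 1998 to January 16, 1998 is 6 days.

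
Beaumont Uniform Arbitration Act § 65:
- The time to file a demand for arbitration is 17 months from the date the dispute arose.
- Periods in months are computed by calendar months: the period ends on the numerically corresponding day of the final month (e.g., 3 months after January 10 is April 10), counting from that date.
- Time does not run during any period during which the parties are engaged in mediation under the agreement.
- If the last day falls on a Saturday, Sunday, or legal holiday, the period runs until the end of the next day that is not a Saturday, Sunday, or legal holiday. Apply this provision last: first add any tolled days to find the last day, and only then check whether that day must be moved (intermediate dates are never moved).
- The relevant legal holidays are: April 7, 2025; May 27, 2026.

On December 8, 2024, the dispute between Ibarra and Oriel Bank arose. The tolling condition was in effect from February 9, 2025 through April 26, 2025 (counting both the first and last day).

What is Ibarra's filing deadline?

17 months after December 8, 2024 is May 8, 2026.
From February 9, 2025 through April 26, 2025 inclusive is 77 days; tolling adds 77 days: May 8, 2026 + 77 days = July 24, 2026.
July 24, 2026 is a Friday and not a legal holiday, so no extension applies.

July 24, 2026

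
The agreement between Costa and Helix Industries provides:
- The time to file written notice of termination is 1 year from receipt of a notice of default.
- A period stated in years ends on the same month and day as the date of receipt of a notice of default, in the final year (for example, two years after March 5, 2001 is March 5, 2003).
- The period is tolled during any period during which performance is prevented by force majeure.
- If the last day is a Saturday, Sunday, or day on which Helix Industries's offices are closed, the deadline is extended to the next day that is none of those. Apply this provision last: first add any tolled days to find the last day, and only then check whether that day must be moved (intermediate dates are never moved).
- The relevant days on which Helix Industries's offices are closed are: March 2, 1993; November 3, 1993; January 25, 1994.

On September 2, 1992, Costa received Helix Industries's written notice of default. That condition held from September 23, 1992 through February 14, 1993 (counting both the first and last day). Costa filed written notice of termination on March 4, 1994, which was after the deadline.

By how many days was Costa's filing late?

37 days

1 year after September 2, 1992 is September 2, 1993.
From September 23, 1992 through February 14, 1993 inclusive is 145 days; tolling adds 145 days: September 2, 1993 + 145 days = January 25, 1994.
January 25, 1994 is a listed holiday. The next qualifying day is January 26, 1994.
The deadline is January 26, 1994; from January 26, 1994 to March 4, 1994 is 37 days.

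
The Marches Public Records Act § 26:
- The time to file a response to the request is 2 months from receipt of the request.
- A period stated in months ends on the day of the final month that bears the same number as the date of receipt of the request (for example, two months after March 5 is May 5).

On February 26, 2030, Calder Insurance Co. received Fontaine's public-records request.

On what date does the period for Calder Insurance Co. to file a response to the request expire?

April 26, 2030

2 months after February 26, 2030 is April 26, 2030.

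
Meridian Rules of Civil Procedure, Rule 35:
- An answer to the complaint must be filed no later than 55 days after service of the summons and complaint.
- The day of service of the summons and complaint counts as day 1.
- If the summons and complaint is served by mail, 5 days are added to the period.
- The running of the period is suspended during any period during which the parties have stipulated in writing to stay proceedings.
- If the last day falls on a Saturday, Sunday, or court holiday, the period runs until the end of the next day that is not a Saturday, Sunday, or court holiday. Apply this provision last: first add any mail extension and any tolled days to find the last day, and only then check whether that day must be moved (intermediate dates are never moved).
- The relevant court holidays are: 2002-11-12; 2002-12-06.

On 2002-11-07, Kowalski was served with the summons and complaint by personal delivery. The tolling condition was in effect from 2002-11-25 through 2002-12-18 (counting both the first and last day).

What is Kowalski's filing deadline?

Counting 2002-11-07 as day 1, day 55 is December 31, 2002.
Service was not by mail, so no mail extension applies.
From November 25, 2002 through December 18, 2002 inclusive is 24 days; tolling adds 24 days: December 31, 2002 + 24 days = January 24, 2003.
January 24, 2003 is a Friday and not a court holiday, so no extension applies.

January 24, 2003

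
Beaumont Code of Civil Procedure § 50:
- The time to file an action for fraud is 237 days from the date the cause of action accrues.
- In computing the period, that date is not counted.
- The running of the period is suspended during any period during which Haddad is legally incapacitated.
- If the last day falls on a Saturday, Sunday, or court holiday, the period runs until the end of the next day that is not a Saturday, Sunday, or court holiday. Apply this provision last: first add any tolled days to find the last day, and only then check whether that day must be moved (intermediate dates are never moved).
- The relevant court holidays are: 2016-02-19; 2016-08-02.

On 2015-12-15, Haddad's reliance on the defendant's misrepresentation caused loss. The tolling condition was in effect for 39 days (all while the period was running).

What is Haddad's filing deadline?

237 days after 2015-12-15 is August 8, 2016.
Tolling adds 39 days: August 8, 2016 + 39 days = September 16, 2016.
September 16, 2016 is a Friday and not a court holiday, so no extension applies.

September 16, 2016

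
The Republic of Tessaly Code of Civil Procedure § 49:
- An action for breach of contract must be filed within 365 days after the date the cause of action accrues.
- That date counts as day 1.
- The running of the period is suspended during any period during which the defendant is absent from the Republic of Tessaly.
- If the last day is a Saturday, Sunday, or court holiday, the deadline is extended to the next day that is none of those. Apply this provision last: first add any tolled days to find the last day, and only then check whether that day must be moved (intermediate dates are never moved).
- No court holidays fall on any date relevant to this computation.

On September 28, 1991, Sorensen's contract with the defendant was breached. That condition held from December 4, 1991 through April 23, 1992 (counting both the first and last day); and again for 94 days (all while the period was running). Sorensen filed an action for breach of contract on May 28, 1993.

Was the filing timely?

No

Counting September 28, 1991 as day 1, day 365 is September 26, 1992.
From December 4, 1991 through April 23, 1992 inclusive is 142 days; tolling adds 142 days: September 26, 1992 + 142 days = February 15, 1993.
Tolling adds 94 days: February 15, 1993 + 94 days = May 20, 1993.
May 20, 1993 is a Thursday and not a court holiday, so no extension applies.
The deadline is May 20, 1993; the filing on May 28, 1993 is after that date.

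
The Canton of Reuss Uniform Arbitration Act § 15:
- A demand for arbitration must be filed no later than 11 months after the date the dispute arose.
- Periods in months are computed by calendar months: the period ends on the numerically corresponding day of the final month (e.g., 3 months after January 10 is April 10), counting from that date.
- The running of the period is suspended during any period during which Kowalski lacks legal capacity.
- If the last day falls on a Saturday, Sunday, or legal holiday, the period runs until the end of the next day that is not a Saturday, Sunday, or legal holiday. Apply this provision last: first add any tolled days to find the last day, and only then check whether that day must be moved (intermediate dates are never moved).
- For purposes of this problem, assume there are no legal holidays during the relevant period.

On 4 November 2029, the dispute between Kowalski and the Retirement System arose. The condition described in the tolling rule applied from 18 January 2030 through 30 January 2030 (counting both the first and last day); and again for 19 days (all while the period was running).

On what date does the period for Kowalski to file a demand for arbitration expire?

November 5, 2030

11 months after 4 November 2029 is October 4, 2030.
From January 18, 2030 through January 30, 2030 inclusive is 13 days; tolling adds 13 days: October 4, 2030 + 13 days = October 17, 2030.
Tolling adds 19 days: October 17, 2030 + 19 days = November 5, 2030.
November 5, 2030 is a Tuesday and not a legal holiday, so no extension applies.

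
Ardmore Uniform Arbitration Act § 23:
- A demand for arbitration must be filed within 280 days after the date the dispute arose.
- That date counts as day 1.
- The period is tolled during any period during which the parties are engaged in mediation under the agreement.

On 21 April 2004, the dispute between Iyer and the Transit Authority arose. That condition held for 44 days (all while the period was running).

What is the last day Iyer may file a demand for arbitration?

March 10, 2005

Counting 21 April 2004 as day 1, day 280 is January 25, 2005.
Tolling adds 44 days: January 25, 2005 + 44 days = March 10, 2005.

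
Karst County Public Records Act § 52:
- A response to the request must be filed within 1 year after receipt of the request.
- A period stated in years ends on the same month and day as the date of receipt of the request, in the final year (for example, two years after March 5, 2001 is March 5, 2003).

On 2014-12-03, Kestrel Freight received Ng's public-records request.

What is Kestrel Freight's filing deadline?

December 3, 2015

1 year after 2014-12-03 is December 3, 2015.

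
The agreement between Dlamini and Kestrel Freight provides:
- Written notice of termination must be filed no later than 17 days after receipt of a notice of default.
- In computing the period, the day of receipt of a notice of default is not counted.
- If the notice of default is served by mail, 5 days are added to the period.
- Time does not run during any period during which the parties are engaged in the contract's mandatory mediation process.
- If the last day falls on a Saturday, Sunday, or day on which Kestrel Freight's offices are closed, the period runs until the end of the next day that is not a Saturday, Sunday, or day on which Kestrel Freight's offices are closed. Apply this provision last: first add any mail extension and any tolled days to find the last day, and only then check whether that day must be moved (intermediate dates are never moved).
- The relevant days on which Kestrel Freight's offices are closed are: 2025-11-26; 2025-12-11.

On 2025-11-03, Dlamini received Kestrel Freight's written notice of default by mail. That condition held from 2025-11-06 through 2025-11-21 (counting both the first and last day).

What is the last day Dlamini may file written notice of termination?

December 12, 2025

17 days after 2025-11-03 is November 20, 2025.
Service was by mail, adding 5 days: November 20, 2025 + 5 days = November 25, 2025.
From November 6, 2025 through November 21, 2025 inclusive is 16 days; tolling adds 16 days: November 25, 2025 + 16 days = December 11, 2025.
December 11, 2025 is a listed holiday. The next qualifying day is December 12, 2025.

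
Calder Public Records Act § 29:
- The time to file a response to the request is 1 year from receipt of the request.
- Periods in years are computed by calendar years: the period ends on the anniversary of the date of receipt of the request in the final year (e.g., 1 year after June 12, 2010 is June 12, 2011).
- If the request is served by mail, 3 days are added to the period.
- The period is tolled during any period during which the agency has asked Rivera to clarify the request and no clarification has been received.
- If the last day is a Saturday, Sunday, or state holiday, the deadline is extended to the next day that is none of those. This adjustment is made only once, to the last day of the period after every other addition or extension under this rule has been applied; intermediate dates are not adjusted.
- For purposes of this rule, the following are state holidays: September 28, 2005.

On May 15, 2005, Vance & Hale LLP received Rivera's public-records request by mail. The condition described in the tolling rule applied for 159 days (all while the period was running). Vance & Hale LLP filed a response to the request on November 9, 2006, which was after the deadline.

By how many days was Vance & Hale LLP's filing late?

1 year after May 15, 2005 is May 15, 2006.
Service was by mail, adding 3 days: May 15, 2006 + 3 days = May 18, 2006.
Tolling adds 159 days: May 18, 2006 + 159 days = October 24, 2006.
October 24, 2006 is a Tuesday and not a state holiday, so no extension applies.
The deadline is October 24, 2006; from October 24, 2006 to November 9, 2006 is 16 days.

16 days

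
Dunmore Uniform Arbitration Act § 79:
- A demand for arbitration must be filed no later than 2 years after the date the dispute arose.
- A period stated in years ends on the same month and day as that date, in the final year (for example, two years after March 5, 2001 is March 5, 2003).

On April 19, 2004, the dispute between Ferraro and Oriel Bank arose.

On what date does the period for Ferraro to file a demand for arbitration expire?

2 years after April 19, 2004 is April 19, 2006.

April 19, 2006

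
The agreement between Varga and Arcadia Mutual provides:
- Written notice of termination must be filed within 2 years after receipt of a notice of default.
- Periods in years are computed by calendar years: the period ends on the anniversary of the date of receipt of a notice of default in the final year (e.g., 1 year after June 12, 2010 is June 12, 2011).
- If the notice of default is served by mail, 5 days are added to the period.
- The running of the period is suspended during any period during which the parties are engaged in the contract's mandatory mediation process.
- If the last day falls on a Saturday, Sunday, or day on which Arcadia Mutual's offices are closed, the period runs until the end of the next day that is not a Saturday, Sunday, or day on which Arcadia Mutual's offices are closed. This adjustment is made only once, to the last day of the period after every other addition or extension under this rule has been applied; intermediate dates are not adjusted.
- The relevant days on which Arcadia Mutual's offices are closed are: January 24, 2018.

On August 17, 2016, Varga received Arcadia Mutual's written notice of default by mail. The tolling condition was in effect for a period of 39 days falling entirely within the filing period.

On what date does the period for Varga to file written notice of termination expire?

2 years after August 17, 2016 is August 17, 2018.
Service was by mail, adding 5 days: August 17, 2018 + 5 days = August 22, 2018.
Tolling adds 39 days: August 22, 2018 + 39 days = September 30, 2018.
September 30, 2018 is Sunday. The next qualifying day is October 1, 2018.

October 1, 2018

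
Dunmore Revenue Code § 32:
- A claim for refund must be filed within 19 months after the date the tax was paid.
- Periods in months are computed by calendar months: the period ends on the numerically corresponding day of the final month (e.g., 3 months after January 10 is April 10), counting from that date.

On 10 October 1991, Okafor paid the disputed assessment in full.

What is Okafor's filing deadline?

May 10, 1993

19 months after 10 October 1991 is May 10, 1993.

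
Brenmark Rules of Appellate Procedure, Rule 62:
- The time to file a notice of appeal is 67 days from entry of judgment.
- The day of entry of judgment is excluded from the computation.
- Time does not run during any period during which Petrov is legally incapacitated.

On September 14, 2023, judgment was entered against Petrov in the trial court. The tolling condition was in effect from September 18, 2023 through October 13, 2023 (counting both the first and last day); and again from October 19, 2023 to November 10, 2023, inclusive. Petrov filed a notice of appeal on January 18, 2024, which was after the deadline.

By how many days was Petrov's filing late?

10 days

67 days after September 14, 2023 is November 20, 2023.
From September 18, 2023 through October 13, 2023 inclusive is 26 days; tolling adds 26 days: November 20, 2023 + 26 days = December 16, 2023.
From October 19, 2023 through November 10, 2023 inclusive is 23 days; tolling adds 23 days: December 16, 2023 + 23 days = January 8, 2024.
The deadline is January 8, 2024; from January 8, 2024 to January 18, 2024 is 10 days.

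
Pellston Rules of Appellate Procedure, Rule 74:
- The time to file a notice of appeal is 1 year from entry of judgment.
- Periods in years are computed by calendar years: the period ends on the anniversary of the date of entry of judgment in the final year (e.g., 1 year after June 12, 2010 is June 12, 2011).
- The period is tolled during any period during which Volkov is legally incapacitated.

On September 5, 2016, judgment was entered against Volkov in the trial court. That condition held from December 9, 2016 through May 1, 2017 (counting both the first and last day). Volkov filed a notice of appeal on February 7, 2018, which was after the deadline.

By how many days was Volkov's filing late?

1 year after September 5, 2016 is September 5, 2017.
From December 9, 2016 through May 1, 2017 inclusive is 144 days; tolling adds 144 days: September 5, 2017 + 144 days = January 27, 2018.
The deadline is January 27, 2018; from January 27, 2018 to February 7, 2018 is 11 days.

11 days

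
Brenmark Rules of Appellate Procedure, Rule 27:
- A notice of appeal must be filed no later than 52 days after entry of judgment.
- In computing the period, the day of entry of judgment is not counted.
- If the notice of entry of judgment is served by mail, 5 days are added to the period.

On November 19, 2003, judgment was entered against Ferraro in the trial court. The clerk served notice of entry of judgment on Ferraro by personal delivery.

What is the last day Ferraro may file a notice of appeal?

January 10, 2004

52 days after November 19, 2003 is January 10, 2004.
Service was not by mail, so no mail extension applies.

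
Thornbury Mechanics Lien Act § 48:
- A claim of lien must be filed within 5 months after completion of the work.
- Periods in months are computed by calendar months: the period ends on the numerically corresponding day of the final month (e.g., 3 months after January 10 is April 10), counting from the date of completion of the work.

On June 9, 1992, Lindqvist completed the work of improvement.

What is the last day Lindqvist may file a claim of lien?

5 months after June 9, 1992 is November 9, 1992.

November 9, 1992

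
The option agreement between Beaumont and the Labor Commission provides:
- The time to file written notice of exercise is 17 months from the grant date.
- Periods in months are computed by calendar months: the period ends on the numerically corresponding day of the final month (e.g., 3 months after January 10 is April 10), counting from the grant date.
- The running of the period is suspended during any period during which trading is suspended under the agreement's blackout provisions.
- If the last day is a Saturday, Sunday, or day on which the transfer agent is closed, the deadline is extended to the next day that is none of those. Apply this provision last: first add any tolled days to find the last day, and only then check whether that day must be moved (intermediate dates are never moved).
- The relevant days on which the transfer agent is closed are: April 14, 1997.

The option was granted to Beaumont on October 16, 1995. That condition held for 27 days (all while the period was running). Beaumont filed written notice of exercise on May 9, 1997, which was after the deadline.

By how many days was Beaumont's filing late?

24 days

17 months after October 16, 1995 is March 16, 1997.
Tolling adds 27 days: March 16, 1997 + 27 days = April 12, 1997.
April 12, 1997 is Saturday; April 13, 1997 is Sunday; April 14, 1997 is a listed holiday. The next qualifying day is April 15, 1997.
The deadline is April 15, 1997; from April 15, 1997 to May 9, 1997 is 24 days.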